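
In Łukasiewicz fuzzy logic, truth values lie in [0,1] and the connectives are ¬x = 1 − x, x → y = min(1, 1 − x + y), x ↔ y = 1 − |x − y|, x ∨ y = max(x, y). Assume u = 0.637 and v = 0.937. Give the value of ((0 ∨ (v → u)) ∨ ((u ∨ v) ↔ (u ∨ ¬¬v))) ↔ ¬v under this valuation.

v → u = min(1, 1 − 0.937 + 0.637) = min(1, 0.700) = 0.700
0 ∨ (v → u) = max(0.000, 0.700) = 0.700
u ∨ v = max(0.637, 0.937) = 0.937
¬v = 1 − 0.937 = 0.063
¬¬v = 1 − 0.063 = 0.937
u ∨ ¬¬v = max(0.637, 0.937) = 0.937
(u ∨ v) ↔ (u ∨ ¬¬v) = 1 − |0.937 − 0.937| = 1 − 0.000 = 1.000
(0 ∨ (v → u)) ∨ ((u ∨ v) ↔ (u ∨ ¬¬v)) = max(0.700, 1.000) = 1.000
((0 ∨ (v → u)) ∨ ((u ∨ v) ↔ (u ∨ ¬¬v))) ↔ ¬v = 1 − |1.000 − 0.063| = 1 − 0.937 = 0.063

0.063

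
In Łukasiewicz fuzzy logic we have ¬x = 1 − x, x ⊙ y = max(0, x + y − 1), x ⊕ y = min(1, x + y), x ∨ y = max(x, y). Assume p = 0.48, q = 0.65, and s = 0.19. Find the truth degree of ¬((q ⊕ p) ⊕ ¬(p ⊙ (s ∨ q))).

q ⊕ p = min(1, 0.65 + 0.48) = min(1, 1.13) = 1.00
s ∨ q = max(0.19, 0.65) = 0.65
p ⊙ (s ∨ q) = max(0, 0.48 + 0.65 − 1) = max(0, 0.13) = 0.13
¬(p ⊙ (s ∨ q)) = 1 − 0.13 = 0.87
(q ⊕ p) ⊕ ¬(p ⊙ (s ∨ q)) = min(1, 1.00 + 0.87) = min(1, 1.87) = 1.00
¬((q ⊕ p) ⊕ ¬(p ⊙ (s ∨ q))) = 1 − 1.00 = 0.00

0.00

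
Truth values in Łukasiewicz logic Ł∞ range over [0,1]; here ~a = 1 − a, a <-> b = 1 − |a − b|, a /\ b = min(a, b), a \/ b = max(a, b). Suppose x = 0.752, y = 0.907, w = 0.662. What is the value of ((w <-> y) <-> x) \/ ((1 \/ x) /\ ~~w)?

w <-> y = 1 − |0.662 − 0.907| = 1 − 0.245 = 0.755
(w <-> y) <-> x = 1 − |0.755 − 0.752| = 1 − 0.003 = 0.997
1 \/ x = max(1.000, 0.752) = 1.000
~w = 1 − 0.662 = 0.338
~~w = 1 − 0.338 = 0.662
(1 \/ x) /\ ~~w = min(1.000, 0.662) = 0.662
((w <-> y) <-> x) \/ ((1 \/ x) /\ ~~w) = max(0.997, 0.662) = 0.997

0.997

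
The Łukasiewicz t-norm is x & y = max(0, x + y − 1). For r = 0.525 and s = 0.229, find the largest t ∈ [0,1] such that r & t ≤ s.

The residuum of the Łukasiewicz t-norm gives the supremum: min(1, 1 − 0.525 + 0.229).
1 − 0.525 + 0.229 = 0.704, so t = min(1, 0.704) = 0.704.
Check: 0.525 & 0.704 = max(0, 0.229) = 0.229 ≤ 0.229.

0.704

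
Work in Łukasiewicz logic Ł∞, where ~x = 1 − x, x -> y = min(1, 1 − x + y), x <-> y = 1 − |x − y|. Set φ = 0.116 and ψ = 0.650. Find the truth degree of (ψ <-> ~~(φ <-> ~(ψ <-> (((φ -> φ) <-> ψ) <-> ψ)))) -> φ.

0.232

φ -> φ = min(1, 1 − 0.116 + 0.116) = min(1, 1.000) = 1.000
(φ -> φ) <-> ψ = 1 − |1.000 − 0.650| = 1 − 0.350 = 0.650
((φ -> φ) <-> ψ) <-> ψ = 1 − |0.650 − 0.650| = 1 − 0.000 = 1.000
ψ <-> (((φ -> φ) <-> ψ) <-> ψ) = 1 − |0.650 − 1.000| = 1 − 0.350 = 0.650
~(ψ <-> (((φ -> φ) <-> ψ) <-> ψ)) = 1 − 0.650 = 0.350
φ <-> ~(ψ <-> (((φ -> φ) <-> ψ) <-> ψ)) = 1 − |0.116 − 0.350| = 1 − 0.234 = 0.766
~(φ <-> ~(ψ <-> (((φ -> φ) <-> ψ) <-> ψ))) = 1 − 0.766 = 0.234
~~(φ <-> ~(ψ <-> (((φ -> φ) <-> ψ) <-> ψ))) = 1 − 0.234 = 0.766
ψ <-> ~~(φ <-> ~(ψ <-> (((φ -> φ) <-> ψ) <-> ψ))) = 1 − |0.650 − 0.766| = 1 − 0.116 = 0.884
(ψ <-> ~~(φ <-> ~(ψ <-> (((φ -> φ) <-> ψ) <-> ψ)))) -> φ = min(1, 1 − 0.884 + 0.116) = min(1, 0.232) = 0.232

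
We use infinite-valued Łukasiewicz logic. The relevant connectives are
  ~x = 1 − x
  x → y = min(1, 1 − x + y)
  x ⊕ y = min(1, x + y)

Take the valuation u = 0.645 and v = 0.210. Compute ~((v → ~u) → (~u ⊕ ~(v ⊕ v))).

~u = 1 − 0.645 = 0.355
v → ~u = min(1, 1 − 0.210 + 0.355) = min(1, 1.145) = 1.000
v ⊕ v = min(1, 0.210 + 0.210) = min(1, 0.420) = 0.420
~(v ⊕ v) = 1 − 0.420 = 0.580
~u ⊕ ~(v ⊕ v) = min(1, 0.355 + 0.580) = min(1, 0.935) = 0.935
(v → ~u) → (~u ⊕ ~(v ⊕ v)) = min(1, 1 − 1.000 + 0.935) = min(1, 0.935) = 0.935
~((v → ~u) → (~u ⊕ ~(v ⊕ v))) = 1 − 0.935 = 0.065

0.065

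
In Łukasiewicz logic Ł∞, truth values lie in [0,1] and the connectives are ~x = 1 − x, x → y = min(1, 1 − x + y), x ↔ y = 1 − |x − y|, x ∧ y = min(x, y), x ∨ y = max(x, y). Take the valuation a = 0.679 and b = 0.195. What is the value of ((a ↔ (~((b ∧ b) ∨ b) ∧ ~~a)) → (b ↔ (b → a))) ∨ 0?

b ∧ b = min(0.195, 0.195) = 0.195
(b ∧ b) ∨ b = max(0.195, 0.195) = 0.195
~((b ∧ b) ∨ b) = 1 − 0.195 = 0.805
~a = 1 − 0.679 = 0.321
~~a = 1 − 0.321 = 0.679
~((b ∧ b) ∨ b) ∧ ~~a = min(0.805, 0.679) = 0.679
a ↔ (~((b ∧ b) ∨ b) ∧ ~~a) = 1 − |0.679 − 0.679| = 1 − 0.000 = 1.000
b → a = min(1, 1 − 0.195 + 0.679) = min(1, 1.484) = 1.000
b ↔ (b → a) = 1 − |0.195 − 1.000| = 1 − 0.805 = 0.195
(a ↔ (~((b ∧ b) ∨ b) ∧ ~~a)) → (b ↔ (b → a)) = min(1, 1 − 1.000 + 0.195) = min(1, 0.195) = 0.195
((a ↔ (~((b ∧ b) ∨ b) ∧ ~~a)) → (b ↔ (b → a))) ∨ 0 = max(0.195, 0.000) = 0.195

0.195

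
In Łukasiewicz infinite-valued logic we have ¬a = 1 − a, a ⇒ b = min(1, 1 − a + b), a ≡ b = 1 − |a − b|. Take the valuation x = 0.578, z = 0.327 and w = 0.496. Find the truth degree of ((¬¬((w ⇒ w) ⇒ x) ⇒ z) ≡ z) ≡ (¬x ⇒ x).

w ⇒ w = min(1, 1 − 0.496 + 0.496) = min(1, 1.000) = 1.000
(w ⇒ w) ⇒ x = min(1, 1 − 1.000 + 0.578) = min(1, 0.578) = 0.578
¬((w ⇒ w) ⇒ x) = 1 − 0.578 = 0.422
¬¬((w ⇒ w) ⇒ x) = 1 − 0.422 = 0.578
¬¬((w ⇒ w) ⇒ x) ⇒ z = min(1, 1 − 0.578 + 0.327) = min(1, 0.749) = 0.749
(¬¬((w ⇒ w) ⇒ x) ⇒ z) ≡ z = 1 − |0.749 − 0.327| = 1 − 0.422 = 0.578
¬x = 1 − 0.578 = 0.422
¬x ⇒ x = min(1, 1 − 0.422 + 0.578) = min(1, 1.156) = 1.000
((¬¬((w ⇒ w) ⇒ x) ⇒ z) ≡ z) ≡ (¬x ⇒ x) = 1 − |0.578 − 1.000| = 1 − 0.422 = 0.578

0.578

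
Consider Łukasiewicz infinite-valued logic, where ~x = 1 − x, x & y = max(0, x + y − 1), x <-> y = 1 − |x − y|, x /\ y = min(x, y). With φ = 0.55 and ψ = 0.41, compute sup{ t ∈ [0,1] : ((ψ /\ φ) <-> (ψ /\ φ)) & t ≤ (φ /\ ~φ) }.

ψ /\ φ = min(0.41, 0.55) = 0.41
(ψ /\ φ) <-> (ψ /\ φ) = 1 − |0.41 − 0.41| = 1 − 0.00 = 1.00
So the left factor is (ψ /\ φ) <-> (ψ /\ φ) = 1.00.
~φ = 1 − 0.55 = 0.45
φ /\ ~φ = min(0.55, 0.45) = 0.45
So the right-hand bound is φ /\ ~φ = 0.45.
The residuum of the Łukasiewicz t-norm gives the supremum: min(1, 1 − 1.00 + 0.45).
1 − 1.00 + 0.45 = 0.45, so t = min(1, 0.45) = 0.45.
Check: 1.00 & 0.45 = max(0, 0.45) = 0.45 ≤ 0.45.

0.45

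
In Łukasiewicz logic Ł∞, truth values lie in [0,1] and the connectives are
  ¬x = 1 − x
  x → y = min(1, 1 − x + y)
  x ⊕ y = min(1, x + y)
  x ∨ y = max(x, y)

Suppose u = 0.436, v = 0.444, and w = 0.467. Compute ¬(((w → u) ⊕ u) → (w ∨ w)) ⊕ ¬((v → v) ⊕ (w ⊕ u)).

0.533

w → u = min(1, 1 − 0.467 + 0.436) = min(1, 0.969) = 0.969
(w → u) ⊕ u = min(1, 0.969 + 0.436) = min(1, 1.405) = 1.000
w ∨ w = max(0.467, 0.467) = 0.467
((w → u) ⊕ u) → (w ∨ w) = min(1, 1 − 1.000 + 0.467) = min(1, 0.467) = 0.467
¬(((w → u) ⊕ u) → (w ∨ w)) = 1 − 0.467 = 0.533
v → v = min(1, 1 − 0.444 + 0.444) = min(1, 1.000) = 1.000
w ⊕ u = min(1, 0.467 + 0.436) = min(1, 0.903) = 0.903
(v → v) ⊕ (w ⊕ u) = min(1, 1.000 + 0.903) = min(1, 1.903) = 1.000
¬((v → v) ⊕ (w ⊕ u)) = 1 − 1.000 = 0.000
¬(((w → u) ⊕ u) → (w ∨ w)) ⊕ ¬((v → v) ⊕ (w ⊕ u)) = min(1, 0.533 + 0.000) = min(1, 0.533) = 0.533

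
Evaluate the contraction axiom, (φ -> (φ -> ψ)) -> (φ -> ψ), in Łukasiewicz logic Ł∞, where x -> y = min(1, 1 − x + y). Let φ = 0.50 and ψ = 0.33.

φ -> ψ = min(1, 1 − 0.50 + 0.33) = min(1, 0.83) = 0.83
φ -> (φ -> ψ) = min(1, 1 − 0.50 + 0.83) = min(1, 1.33) = 1.00
(φ -> (φ -> ψ)) -> (φ -> ψ) = min(1, 1 − 1.00 + 0.83) = min(1, 0.83) = 0.83
(The value 0.83 < 1 shows this instance is not satisfied; fails in Ł∞ (the t-norm is not idempotent).)

0.83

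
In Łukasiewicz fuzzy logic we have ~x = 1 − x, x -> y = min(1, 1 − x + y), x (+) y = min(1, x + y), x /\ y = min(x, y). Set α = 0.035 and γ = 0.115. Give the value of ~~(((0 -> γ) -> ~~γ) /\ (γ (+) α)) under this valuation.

0.115

0 -> γ = min(1, 1 − 0.000 + 0.115) = min(1, 1.115) = 1.000
~γ = 1 − 0.115 = 0.885
~~γ = 1 − 0.885 = 0.115
(0 -> γ) -> ~~γ = min(1, 1 − 1.000 + 0.115) = min(1, 0.115) = 0.115
γ (+) α = min(1, 0.115 + 0.035) = min(1, 0.150) = 0.150
((0 -> γ) -> ~~γ) /\ (γ (+) α) = min(0.115, 0.150) = 0.115
~(((0 -> γ) -> ~~γ) /\ (γ (+) α)) = 1 − 0.115 = 0.885
~~(((0 -> γ) -> ~~γ) /\ (γ (+) α)) = 1 − 0.885 = 0.115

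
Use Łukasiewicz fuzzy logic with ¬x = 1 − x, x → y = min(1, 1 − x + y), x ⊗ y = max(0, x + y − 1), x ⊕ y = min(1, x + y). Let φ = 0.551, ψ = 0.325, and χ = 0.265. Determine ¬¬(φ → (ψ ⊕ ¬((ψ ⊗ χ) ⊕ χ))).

ψ ⊗ χ = max(0, 0.325 + 0.265 − 1) = max(0, -0.410) = 0.000
(ψ ⊗ χ) ⊕ χ = min(1, 0.000 + 0.265) = min(1, 0.265) = 0.265
¬((ψ ⊗ χ) ⊕ χ) = 1 − 0.265 = 0.735
ψ ⊕ ¬((ψ ⊗ χ) ⊕ χ) = min(1, 0.325 + 0.735) = min(1, 1.060) = 1.000
φ → (ψ ⊕ ¬((ψ ⊗ χ) ⊕ χ)) = min(1, 1 − 0.551 + 1.000) = min(1, 1.449) = 1.000
¬(φ → (ψ ⊕ ¬((ψ ⊗ χ) ⊕ χ))) = 1 − 1.000 = 0.000
¬¬(φ → (ψ ⊕ ¬((ψ ⊗ χ) ⊕ χ))) = 1 − 0.000 = 1.000

1.000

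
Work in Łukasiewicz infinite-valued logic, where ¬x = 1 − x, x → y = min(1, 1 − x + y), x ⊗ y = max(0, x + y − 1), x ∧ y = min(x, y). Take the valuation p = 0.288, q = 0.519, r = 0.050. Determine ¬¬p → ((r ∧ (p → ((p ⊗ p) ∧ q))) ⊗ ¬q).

0.712

¬p = 1 − 0.288 = 0.712
¬¬p = 1 − 0.712 = 0.288
p ⊗ p = max(0, 0.288 + 0.288 − 1) = max(0, -0.424) = 0.000
(p ⊗ p) ∧ q = min(0.000, 0.519) = 0.000
p → ((p ⊗ p) ∧ q) = min(1, 1 − 0.288 + 0.000) = min(1, 0.712) = 0.712
r ∧ (p → ((p ⊗ p) ∧ q)) = min(0.050, 0.712) = 0.050
¬q = 1 − 0.519 = 0.481
(r ∧ (p → ((p ⊗ p) ∧ q))) ⊗ ¬q = max(0, 0.050 + 0.481 − 1) = max(0, -0.469) = 0.000
¬¬p → ((r ∧ (p → ((p ⊗ p) ∧ q))) ⊗ ¬q) = min(1, 1 − 0.288 + 0.000) = min(1, 0.712) = 0.712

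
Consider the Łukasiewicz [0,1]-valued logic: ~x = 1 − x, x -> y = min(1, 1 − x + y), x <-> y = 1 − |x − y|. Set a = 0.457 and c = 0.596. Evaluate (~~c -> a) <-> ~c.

0.543

~c = 1 − 0.596 = 0.404
~~c = 1 − 0.404 = 0.596
~~c -> a = min(1, 1 − 0.596 + 0.457) = min(1, 0.861) = 0.861
(~~c -> a) <-> ~c = 1 − |0.861 − 0.404| = 1 − 0.457 = 0.543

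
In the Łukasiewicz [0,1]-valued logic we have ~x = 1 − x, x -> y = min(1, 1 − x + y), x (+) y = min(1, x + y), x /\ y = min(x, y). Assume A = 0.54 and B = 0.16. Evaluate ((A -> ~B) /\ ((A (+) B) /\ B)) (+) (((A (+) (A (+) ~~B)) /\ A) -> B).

~B = 1 − 0.16 = 0.84
A -> ~B = min(1, 1 − 0.54 + 0.84) = min(1, 1.30) = 1.00
A (+) B = min(1, 0.54 + 0.16) = min(1, 0.70) = 0.70
(A (+) B) /\ B = min(0.70, 0.16) = 0.16
(A -> ~B) /\ ((A (+) B) /\ B) = min(1.00, 0.16) = 0.16
~~B = 1 − 0.84 = 0.16
A (+) ~~B = min(1, 0.54 + 0.16) = min(1, 0.70) = 0.70
A (+) (A (+) ~~B) = min(1, 0.54 + 0.70) = min(1, 1.24) = 1.00
(A (+) (A (+) ~~B)) /\ A = min(1.00, 0.54) = 0.54
((A (+) (A (+) ~~B)) /\ A) -> B = min(1, 1 − 0.54 + 0.16) = min(1, 0.62) = 0.62
((A -> ~B) /\ ((A (+) B) /\ B)) (+) (((A (+) (A (+) ~~B)) /\ A) -> B) = min(1, 0.16 + 0.62) = min(1, 0.78) = 0.78

0.78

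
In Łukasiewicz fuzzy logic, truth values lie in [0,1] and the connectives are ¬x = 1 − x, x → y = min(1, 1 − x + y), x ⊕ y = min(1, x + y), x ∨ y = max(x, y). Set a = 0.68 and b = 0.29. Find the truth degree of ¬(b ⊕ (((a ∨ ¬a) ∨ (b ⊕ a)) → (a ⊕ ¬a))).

¬a = 1 − 0.68 = 0.32
a ∨ ¬a = max(0.68, 0.32) = 0.68
b ⊕ a = min(1, 0.29 + 0.68) = min(1, 0.97) = 0.97
(a ∨ ¬a) ∨ (b ⊕ a) = max(0.68, 0.97) = 0.97
a ⊕ ¬a = min(1, 0.68 + 0.32) = min(1, 1.00) = 1.00
((a ∨ ¬a) ∨ (b ⊕ a)) → (a ⊕ ¬a) = min(1, 1 − 0.97 + 1.00) = min(1, 1.03) = 1.00
b ⊕ (((a ∨ ¬a) ∨ (b ⊕ a)) → (a ⊕ ¬a)) = min(1, 0.29 + 1.00) = min(1, 1.29) = 1.00
¬(b ⊕ (((a ∨ ¬a) ∨ (b ⊕ a)) → (a ⊕ ¬a))) = 1 − 1.00 = 0.00

0.00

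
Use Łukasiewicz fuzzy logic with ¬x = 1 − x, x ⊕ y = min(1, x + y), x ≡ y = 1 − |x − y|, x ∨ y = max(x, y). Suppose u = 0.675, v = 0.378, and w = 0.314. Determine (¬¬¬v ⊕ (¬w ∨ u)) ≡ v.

¬v = 1 − 0.378 = 0.622
¬¬v = 1 − 0.622 = 0.378
¬¬¬v = 1 − 0.378 = 0.622
¬w = 1 − 0.314 = 0.686
¬w ∨ u = max(0.686, 0.675) = 0.686
¬¬¬v ⊕ (¬w ∨ u) = min(1, 0.622 + 0.686) = min(1, 1.308) = 1.000
(¬¬¬v ⊕ (¬w ∨ u)) ≡ v = 1 − |1.000 − 0.378| = 1 − 0.622 = 0.378

0.378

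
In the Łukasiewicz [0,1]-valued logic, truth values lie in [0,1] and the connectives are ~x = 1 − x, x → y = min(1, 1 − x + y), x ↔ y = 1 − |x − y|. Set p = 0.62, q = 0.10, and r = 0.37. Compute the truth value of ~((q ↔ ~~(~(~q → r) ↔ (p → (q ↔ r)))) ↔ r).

0.20

~q = 1 − 0.10 = 0.90
~q → r = min(1, 1 − 0.90 + 0.37) = min(1, 0.47) = 0.47
~(~q → r) = 1 − 0.47 = 0.53
q ↔ r = 1 − |0.10 − 0.37| = 1 − 0.27 = 0.73
p → (q ↔ r) = min(1, 1 − 0.62 + 0.73) = min(1, 1.11) = 1.00
~(~q → r) ↔ (p → (q ↔ r)) = 1 − |0.53 − 1.00| = 1 − 0.47 = 0.53
~(~(~q → r) ↔ (p → (q ↔ r))) = 1 − 0.53 = 0.47
~~(~(~q → r) ↔ (p → (q ↔ r))) = 1 − 0.47 = 0.53
q ↔ ~~(~(~q → r) ↔ (p → (q ↔ r))) = 1 − |0.10 − 0.53| = 1 − 0.43 = 0.57
(q ↔ ~~(~(~q → r) ↔ (p → (q ↔ r)))) ↔ r = 1 − |0.57 − 0.37| = 1 − 0.20 = 0.80
~((q ↔ ~~(~(~q → r) ↔ (p → (q ↔ r)))) ↔ r) = 1 − 0.80 = 0.20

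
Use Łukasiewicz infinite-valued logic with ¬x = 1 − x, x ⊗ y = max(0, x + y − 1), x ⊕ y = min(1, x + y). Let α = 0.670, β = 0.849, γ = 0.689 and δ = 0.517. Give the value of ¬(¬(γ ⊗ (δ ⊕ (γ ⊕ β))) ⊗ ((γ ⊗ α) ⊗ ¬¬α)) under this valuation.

γ ⊕ β = min(1, 0.689 + 0.849) = min(1, 1.538) = 1.000
δ ⊕ (γ ⊕ β) = min(1, 0.517 + 1.000) = min(1, 1.517) = 1.000
γ ⊗ (δ ⊕ (γ ⊕ β)) = max(0, 0.689 + 1.000 − 1) = max(0, 0.689) = 0.689
¬(γ ⊗ (δ ⊕ (γ ⊕ β))) = 1 − 0.689 = 0.311
γ ⊗ α = max(0, 0.689 + 0.670 − 1) = max(0, 0.359) = 0.359
¬α = 1 − 0.670 = 0.330
¬¬α = 1 − 0.330 = 0.670
(γ ⊗ α) ⊗ ¬¬α = max(0, 0.359 + 0.670 − 1) = max(0, 0.029) = 0.029
¬(γ ⊗ (δ ⊕ (γ ⊕ β))) ⊗ ((γ ⊗ α) ⊗ ¬¬α) = max(0, 0.311 + 0.029 − 1) = max(0, -0.660) = 0.000
¬(¬(γ ⊗ (δ ⊕ (γ ⊕ β))) ⊗ ((γ ⊗ α) ⊗ ¬¬α)) = 1 − 0.000 = 1.000

1.000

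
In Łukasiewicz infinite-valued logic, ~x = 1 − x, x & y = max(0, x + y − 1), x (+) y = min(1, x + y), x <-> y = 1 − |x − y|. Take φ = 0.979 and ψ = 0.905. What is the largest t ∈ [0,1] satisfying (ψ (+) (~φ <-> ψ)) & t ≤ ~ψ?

~φ = 1 − 0.979 = 0.021
~φ <-> ψ = 1 − |0.021 − 0.905| = 1 − 0.884 = 0.116
ψ (+) (~φ <-> ψ) = min(1, 0.905 + 0.116) = min(1, 1.021) = 1.000
So the left factor is ψ (+) (~φ <-> ψ) = 1.000.
~ψ = 1 − 0.905 = 0.095
So the right-hand bound is ~ψ = 0.095.
The residuum of the Łukasiewicz t-norm gives the supremum: min(1, 1 − 1.000 + 0.095).
1 − 1.000 + 0.095 = 0.095, so t = min(1, 0.095) = 0.095.
Check: 1.000 & 0.095 = max(0, 0.095) = 0.095 ≤ 0.095.

0.095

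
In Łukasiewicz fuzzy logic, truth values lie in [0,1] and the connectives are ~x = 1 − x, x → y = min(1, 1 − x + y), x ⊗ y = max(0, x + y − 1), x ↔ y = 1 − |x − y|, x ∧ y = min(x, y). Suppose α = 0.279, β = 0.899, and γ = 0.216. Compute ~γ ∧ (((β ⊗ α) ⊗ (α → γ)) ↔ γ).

~γ = 1 − 0.216 = 0.784
β ⊗ α = max(0, 0.899 + 0.279 − 1) = max(0, 0.178) = 0.178
α → γ = min(1, 1 − 0.279 + 0.216) = min(1, 0.937) = 0.937
(β ⊗ α) ⊗ (α → γ) = max(0, 0.178 + 0.937 − 1) = max(0, 0.115) = 0.115
((β ⊗ α) ⊗ (α → γ)) ↔ γ = 1 − |0.115 − 0.216| = 1 − 0.101 = 0.899
~γ ∧ (((β ⊗ α) ⊗ (α → γ)) ↔ γ) = min(0.784, 0.899) = 0.784

0.784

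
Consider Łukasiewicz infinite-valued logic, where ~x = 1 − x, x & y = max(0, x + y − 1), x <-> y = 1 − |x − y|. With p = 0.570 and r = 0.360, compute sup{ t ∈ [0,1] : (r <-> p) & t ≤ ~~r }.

0.570

r <-> p = 1 − |0.360 − 0.570| = 1 − 0.210 = 0.790
So the left factor is r <-> p = 0.790.
~r = 1 − 0.360 = 0.640
~~r = 1 − 0.640 = 0.360
So the right-hand bound is ~~r = 0.360.
The residuum of the Łukasiewicz t-norm gives the supremum: min(1, 1 − 0.790 + 0.360).
1 − 0.790 + 0.360 = 0.570, so t = min(1, 0.570) = 0.570.
Check: 0.790 & 0.570 = max(0, 0.360) = 0.360 ≤ 0.360.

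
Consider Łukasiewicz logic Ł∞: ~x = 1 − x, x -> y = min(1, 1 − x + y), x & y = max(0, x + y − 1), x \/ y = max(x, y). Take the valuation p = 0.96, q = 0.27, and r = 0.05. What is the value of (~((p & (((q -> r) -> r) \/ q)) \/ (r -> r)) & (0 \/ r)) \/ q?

q -> r = min(1, 1 − 0.27 + 0.05) = min(1, 0.78) = 0.78
(q -> r) -> r = min(1, 1 − 0.78 + 0.05) = min(1, 0.27) = 0.27
((q -> r) -> r) \/ q = max(0.27, 0.27) = 0.27
p & (((q -> r) -> r) \/ q) = max(0, 0.96 + 0.27 − 1) = max(0, 0.23) = 0.23
r -> r = min(1, 1 − 0.05 + 0.05) = min(1, 1.00) = 1.00
(p & (((q -> r) -> r) \/ q)) \/ (r -> r) = max(0.23, 1.00) = 1.00
~((p & (((q -> r) -> r) \/ q)) \/ (r -> r)) = 1 − 1.00 = 0.00
0 \/ r = max(0.00, 0.05) = 0.05
~((p & (((q -> r) -> r) \/ q)) \/ (r -> r)) & (0 \/ r) = max(0, 0.00 + 0.05 − 1) = max(0, -0.95) = 0.00
(~((p & (((q -> r) -> r) \/ q)) \/ (r -> r)) & (0 \/ r)) \/ q = max(0.00, 0.27) = 0.27

0.27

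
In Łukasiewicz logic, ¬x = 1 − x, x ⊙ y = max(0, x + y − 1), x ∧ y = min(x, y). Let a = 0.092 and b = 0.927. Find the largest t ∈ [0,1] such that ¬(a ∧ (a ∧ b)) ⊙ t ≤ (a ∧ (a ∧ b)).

a ∧ b = min(0.092, 0.927) = 0.092
a ∧ (a ∧ b) = min(0.092, 0.092) = 0.092
¬(a ∧ (a ∧ b)) = 1 − 0.092 = 0.908
So the left factor is ¬(a ∧ (a ∧ b)) = 0.908.
So the right-hand bound is a ∧ (a ∧ b) = 0.092.
The residuum of the Łukasiewicz t-norm gives the supremum: min(1, 1 − 0.908 + 0.092).
1 − 0.908 + 0.092 = 0.184, so t = min(1, 0.184) = 0.184.
Check: 0.908 ⊙ 0.184 = max(0, 0.092) = 0.092 ≤ 0.092.

0.184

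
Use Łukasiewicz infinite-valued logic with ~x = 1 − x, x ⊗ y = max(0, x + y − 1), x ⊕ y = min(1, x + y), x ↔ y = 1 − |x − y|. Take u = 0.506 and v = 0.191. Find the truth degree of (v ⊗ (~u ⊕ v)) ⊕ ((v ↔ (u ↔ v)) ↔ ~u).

~u = 1 − 0.506 = 0.494
~u ⊕ v = min(1, 0.494 + 0.191) = min(1, 0.685) = 0.685
v ⊗ (~u ⊕ v) = max(0, 0.191 + 0.685 − 1) = max(0, -0.124) = 0.000
u ↔ v = 1 − |0.506 − 0.191| = 1 − 0.315 = 0.685
v ↔ (u ↔ v) = 1 − |0.191 − 0.685| = 1 − 0.494 = 0.506
(v ↔ (u ↔ v)) ↔ ~u = 1 − |0.506 − 0.494| = 1 − 0.012 = 0.988
(v ⊗ (~u ⊕ v)) ⊕ ((v ↔ (u ↔ v)) ↔ ~u) = min(1, 0.000 + 0.988) = min(1, 0.988) = 0.988

0.988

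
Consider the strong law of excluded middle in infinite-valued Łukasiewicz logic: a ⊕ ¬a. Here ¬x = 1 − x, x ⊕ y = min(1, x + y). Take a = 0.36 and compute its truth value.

¬a = 1 − 0.36 = 0.64
a ⊕ ¬a = min(1, 0.36 + 0.64) = min(1, 1.00) = 1.00
(As expected: always 1 in Ł∞ since a ⊕ (1−a) = 1.)

1.00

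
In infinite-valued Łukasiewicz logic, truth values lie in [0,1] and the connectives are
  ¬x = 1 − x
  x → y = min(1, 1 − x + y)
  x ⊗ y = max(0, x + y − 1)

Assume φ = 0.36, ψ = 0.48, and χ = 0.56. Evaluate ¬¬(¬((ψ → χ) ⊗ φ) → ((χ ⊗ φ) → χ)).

ψ → χ = min(1, 1 − 0.48 + 0.56) = min(1, 1.08) = 1.00
(ψ → χ) ⊗ φ = max(0, 1.00 + 0.36 − 1) = max(0, 0.36) = 0.36
¬((ψ → χ) ⊗ φ) = 1 − 0.36 = 0.64
χ ⊗ φ = max(0, 0.56 + 0.36 − 1) = max(0, -0.08) = 0.00
(χ ⊗ φ) → χ = min(1, 1 − 0.00 + 0.56) = min(1, 1.56) = 1.00
¬((ψ → χ) ⊗ φ) → ((χ ⊗ φ) → χ) = min(1, 1 − 0.64 + 1.00) = min(1, 1.36) = 1.00
¬(¬((ψ → χ) ⊗ φ) → ((χ ⊗ φ) → χ)) = 1 − 1.00 = 0.00
¬¬(¬((ψ → χ) ⊗ φ) → ((χ ⊗ φ) → χ)) = 1 − 0.00 = 1.00

1.00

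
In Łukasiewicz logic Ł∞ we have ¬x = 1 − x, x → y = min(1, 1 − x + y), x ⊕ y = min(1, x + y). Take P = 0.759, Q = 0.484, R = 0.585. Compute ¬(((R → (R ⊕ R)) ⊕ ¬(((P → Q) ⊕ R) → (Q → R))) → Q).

0.516

R ⊕ R = min(1, 0.585 + 0.585) = min(1, 1.170) = 1.000
R → (R ⊕ R) = min(1, 1 − 0.585 + 1.000) = min(1, 1.415) = 1.000
P → Q = min(1, 1 − 0.759 + 0.484) = min(1, 0.725) = 0.725
(P → Q) ⊕ R = min(1, 0.725 + 0.585) = min(1, 1.310) = 1.000
Q → R = min(1, 1 − 0.484 + 0.585) = min(1, 1.101) = 1.000
((P → Q) ⊕ R) → (Q → R) = min(1, 1 − 1.000 + 1.000) = min(1, 1.000) = 1.000
¬(((P → Q) ⊕ R) → (Q → R)) = 1 − 1.000 = 0.000
(R → (R ⊕ R)) ⊕ ¬(((P → Q) ⊕ R) → (Q → R)) = min(1, 1.000 + 0.000) = min(1, 1.000) = 1.000
((R → (R ⊕ R)) ⊕ ¬(((P → Q) ⊕ R) → (Q → R))) → Q = min(1, 1 − 1.000 + 0.484) = min(1, 0.484) = 0.484
¬(((R → (R ⊕ R)) ⊕ ¬(((P → Q) ⊕ R) → (Q → R))) → Q) = 1 − 0.484 = 0.516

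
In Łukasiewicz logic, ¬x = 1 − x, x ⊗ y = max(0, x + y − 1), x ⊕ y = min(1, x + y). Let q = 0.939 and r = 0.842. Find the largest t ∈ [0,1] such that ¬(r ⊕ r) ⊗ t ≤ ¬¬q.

r ⊕ r = min(1, 0.842 + 0.842) = min(1, 1.684) = 1.000
¬(r ⊕ r) = 1 − 1.000 = 0.000
So the left factor is ¬(r ⊕ r) = 0.000.
¬q = 1 − 0.939 = 0.061
¬¬q = 1 − 0.061 = 0.939
So the right-hand bound is ¬¬q = 0.939.
The residuum of the Łukasiewicz t-norm gives the supremum: min(1, 1 − 0.000 + 0.939).
1 − 0.000 + 0.939 = 1.939, so t = min(1, 1.939) = 1.000.
Check: 0.000 ⊗ 1.000 = max(0, 0.000) = 0.000 ≤ 0.939.

1.000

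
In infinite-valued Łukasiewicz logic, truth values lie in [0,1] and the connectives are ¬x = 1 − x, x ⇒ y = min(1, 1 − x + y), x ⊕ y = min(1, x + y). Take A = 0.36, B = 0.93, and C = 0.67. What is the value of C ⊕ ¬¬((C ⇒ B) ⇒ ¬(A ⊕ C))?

C ⇒ B = min(1, 1 − 0.67 + 0.93) = min(1, 1.26) = 1.00
A ⊕ C = min(1, 0.36 + 0.67) = min(1, 1.03) = 1.00
¬(A ⊕ C) = 1 − 1.00 = 0.00
(C ⇒ B) ⇒ ¬(A ⊕ C) = min(1, 1 − 1.00 + 0.00) = min(1, 0.00) = 0.00
¬((C ⇒ B) ⇒ ¬(A ⊕ C)) = 1 − 0.00 = 1.00
¬¬((C ⇒ B) ⇒ ¬(A ⊕ C)) = 1 − 1.00 = 0.00
C ⊕ ¬¬((C ⇒ B) ⇒ ¬(A ⊕ C)) = min(1, 0.67 + 0.00) = min(1, 0.67) = 0.67

0.67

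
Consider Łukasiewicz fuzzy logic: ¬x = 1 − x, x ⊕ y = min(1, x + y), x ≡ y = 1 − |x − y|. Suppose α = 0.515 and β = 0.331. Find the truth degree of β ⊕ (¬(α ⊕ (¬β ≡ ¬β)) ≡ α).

0.816

¬β = 1 − 0.331 = 0.669
¬β ≡ ¬β = 1 − |0.669 − 0.669| = 1 − 0.000 = 1.000
α ⊕ (¬β ≡ ¬β) = min(1, 0.515 + 1.000) = min(1, 1.515) = 1.000
¬(α ⊕ (¬β ≡ ¬β)) = 1 − 1.000 = 0.000
¬(α ⊕ (¬β ≡ ¬β)) ≡ α = 1 − |0.000 − 0.515| = 1 − 0.515 = 0.485
β ⊕ (¬(α ⊕ (¬β ≡ ¬β)) ≡ α) = min(1, 0.331 + 0.485) = min(1, 0.816) = 0.816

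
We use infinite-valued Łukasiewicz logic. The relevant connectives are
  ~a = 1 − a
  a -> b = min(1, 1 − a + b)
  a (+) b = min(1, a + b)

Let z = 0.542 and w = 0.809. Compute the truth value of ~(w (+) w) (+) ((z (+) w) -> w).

w (+) w = min(1, 0.809 + 0.809) = min(1, 1.618) = 1.000
~(w (+) w) = 1 − 1.000 = 0.000
z (+) w = min(1, 0.542 + 0.809) = min(1, 1.351) = 1.000
(z (+) w) -> w = min(1, 1 − 1.000 + 0.809) = min(1, 0.809) = 0.809
~(w (+) w) (+) ((z (+) w) -> w) = min(1, 0.000 + 0.809) = min(1, 0.809) = 0.809

0.809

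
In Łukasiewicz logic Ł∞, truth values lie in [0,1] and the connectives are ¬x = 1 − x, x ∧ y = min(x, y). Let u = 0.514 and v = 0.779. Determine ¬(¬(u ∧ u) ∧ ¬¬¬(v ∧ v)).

u ∧ u = min(0.514, 0.514) = 0.514
¬(u ∧ u) = 1 − 0.514 = 0.486
v ∧ v = min(0.779, 0.779) = 0.779
¬(v ∧ v) = 1 − 0.779 = 0.221
¬¬(v ∧ v) = 1 − 0.221 = 0.779
¬¬¬(v ∧ v) = 1 − 0.779 = 0.221
¬(u ∧ u) ∧ ¬¬¬(v ∧ v) = min(0.486, 0.221) = 0.221
¬(¬(u ∧ u) ∧ ¬¬¬(v ∧ v)) = 1 − 0.221 = 0.779

0.779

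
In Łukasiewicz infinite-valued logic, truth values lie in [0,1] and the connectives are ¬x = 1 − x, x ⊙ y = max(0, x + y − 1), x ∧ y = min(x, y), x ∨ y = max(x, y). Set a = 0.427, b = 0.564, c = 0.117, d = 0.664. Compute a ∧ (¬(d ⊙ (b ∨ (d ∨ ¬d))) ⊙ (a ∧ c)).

0.000

¬d = 1 − 0.664 = 0.336
d ∨ ¬d = max(0.664, 0.336) = 0.664
b ∨ (d ∨ ¬d) = max(0.564, 0.664) = 0.664
d ⊙ (b ∨ (d ∨ ¬d)) = max(0, 0.664 + 0.664 − 1) = max(0, 0.328) = 0.328
¬(d ⊙ (b ∨ (d ∨ ¬d))) = 1 − 0.328 = 0.672
a ∧ c = min(0.427, 0.117) = 0.117
¬(d ⊙ (b ∨ (d ∨ ¬d))) ⊙ (a ∧ c) = max(0, 0.672 + 0.117 − 1) = max(0, -0.211) = 0.000
a ∧ (¬(d ⊙ (b ∨ (d ∨ ¬d))) ⊙ (a ∧ c)) = min(0.427, 0.000) = 0.000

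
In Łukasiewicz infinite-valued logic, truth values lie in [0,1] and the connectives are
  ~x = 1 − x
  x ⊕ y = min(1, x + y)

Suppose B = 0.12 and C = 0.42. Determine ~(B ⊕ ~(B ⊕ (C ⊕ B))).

0.54

C ⊕ B = min(1, 0.42 + 0.12) = min(1, 0.54) = 0.54
B ⊕ (C ⊕ B) = min(1, 0.12 + 0.54) = min(1, 0.66) = 0.66
~(B ⊕ (C ⊕ B)) = 1 − 0.66 = 0.34
B ⊕ ~(B ⊕ (C ⊕ B)) = min(1, 0.12 + 0.34) = min(1, 0.46) = 0.46
~(B ⊕ ~(B ⊕ (C ⊕ B))) = 1 − 0.46 = 0.54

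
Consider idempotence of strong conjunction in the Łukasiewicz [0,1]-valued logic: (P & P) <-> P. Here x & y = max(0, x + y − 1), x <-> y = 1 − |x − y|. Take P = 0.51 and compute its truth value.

P & P = max(0, 0.51 + 0.51 − 1) = max(0, 0.02) = 0.02
(P & P) <-> P = 1 − |0.02 − 0.51| = 1 − 0.49 = 0.51
(The value 0.51 < 1 shows this instance is not satisfied; fails in Ł∞ since a ⊗ a = max(0, 2a−1) ≠ a in general.)

0.51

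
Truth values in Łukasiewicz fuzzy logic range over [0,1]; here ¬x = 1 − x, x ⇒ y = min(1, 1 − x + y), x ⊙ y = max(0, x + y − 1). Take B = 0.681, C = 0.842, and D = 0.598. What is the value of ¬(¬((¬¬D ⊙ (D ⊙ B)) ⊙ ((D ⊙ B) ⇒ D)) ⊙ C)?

¬D = 1 − 0.598 = 0.402
¬¬D = 1 − 0.402 = 0.598
D ⊙ B = max(0, 0.598 + 0.681 − 1) = max(0, 0.279) = 0.279
¬¬D ⊙ (D ⊙ B) = max(0, 0.598 + 0.279 − 1) = max(0, -0.123) = 0.000
(D ⊙ B) ⇒ D = min(1, 1 − 0.279 + 0.598) = min(1, 1.319) = 1.000
(¬¬D ⊙ (D ⊙ B)) ⊙ ((D ⊙ B) ⇒ D) = max(0, 0.000 + 1.000 − 1) = max(0, 0.000) = 0.000
¬((¬¬D ⊙ (D ⊙ B)) ⊙ ((D ⊙ B) ⇒ D)) = 1 − 0.000 = 1.000
¬((¬¬D ⊙ (D ⊙ B)) ⊙ ((D ⊙ B) ⇒ D)) ⊙ C = max(0, 1.000 + 0.842 − 1) = max(0, 0.842) = 0.842
¬(¬((¬¬D ⊙ (D ⊙ B)) ⊙ ((D ⊙ B) ⇒ D)) ⊙ C) = 1 − 0.842 = 0.158

0.158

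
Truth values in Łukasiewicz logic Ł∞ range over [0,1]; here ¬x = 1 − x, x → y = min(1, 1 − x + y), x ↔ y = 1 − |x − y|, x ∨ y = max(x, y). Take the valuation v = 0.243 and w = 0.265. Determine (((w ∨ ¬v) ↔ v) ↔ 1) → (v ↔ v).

1.000

¬v = 1 − 0.243 = 0.757
w ∨ ¬v = max(0.265, 0.757) = 0.757
(w ∨ ¬v) ↔ v = 1 − |0.757 − 0.243| = 1 − 0.514 = 0.486
((w ∨ ¬v) ↔ v) ↔ 1 = 1 − |0.486 − 1.000| = 1 − 0.514 = 0.486
v ↔ v = 1 − |0.243 − 0.243| = 1 − 0.000 = 1.000
(((w ∨ ¬v) ↔ v) ↔ 1) → (v ↔ v) = min(1, 1 − 0.486 + 1.000) = min(1, 1.514) = 1.000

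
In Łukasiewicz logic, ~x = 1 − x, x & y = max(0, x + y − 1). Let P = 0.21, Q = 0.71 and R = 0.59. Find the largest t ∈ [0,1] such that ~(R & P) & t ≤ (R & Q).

0.30

R & P = max(0, 0.59 + 0.21 − 1) = max(0, -0.20) = 0.00
~(R & P) = 1 − 0.00 = 1.00
So the left factor is ~(R & P) = 1.00.
R & Q = max(0, 0.59 + 0.71 − 1) = max(0, 0.30) = 0.30
So the right-hand bound is R & Q = 0.30.
The residuum of the Łukasiewicz t-norm gives the supremum: min(1, 1 − 1.00 + 0.30).
1 − 1.00 + 0.30 = 0.30, so t = min(1, 0.30) = 0.30.
Check: 1.00 & 0.30 = max(0, 0.30) = 0.30 ≤ 0.30.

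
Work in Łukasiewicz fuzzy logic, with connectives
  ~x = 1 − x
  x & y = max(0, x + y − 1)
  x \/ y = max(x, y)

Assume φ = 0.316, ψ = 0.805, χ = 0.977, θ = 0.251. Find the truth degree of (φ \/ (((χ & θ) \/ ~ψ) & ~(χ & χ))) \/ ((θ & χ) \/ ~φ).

χ & θ = max(0, 0.977 + 0.251 − 1) = max(0, 0.228) = 0.228
~ψ = 1 − 0.805 = 0.195
(χ & θ) \/ ~ψ = max(0.228, 0.195) = 0.228
χ & χ = max(0, 0.977 + 0.977 − 1) = max(0, 0.954) = 0.954
~(χ & χ) = 1 − 0.954 = 0.046
((χ & θ) \/ ~ψ) & ~(χ & χ) = max(0, 0.228 + 0.046 − 1) = max(0, -0.726) = 0.000
φ \/ (((χ & θ) \/ ~ψ) & ~(χ & χ)) = max(0.316, 0.000) = 0.316
θ & χ = max(0, 0.251 + 0.977 − 1) = max(0, 0.228) = 0.228
~φ = 1 − 0.316 = 0.684
(θ & χ) \/ ~φ = max(0.228, 0.684) = 0.684
(φ \/ (((χ & θ) \/ ~ψ) & ~(χ & χ))) \/ ((θ & χ) \/ ~φ) = max(0.316, 0.684) = 0.684

0.684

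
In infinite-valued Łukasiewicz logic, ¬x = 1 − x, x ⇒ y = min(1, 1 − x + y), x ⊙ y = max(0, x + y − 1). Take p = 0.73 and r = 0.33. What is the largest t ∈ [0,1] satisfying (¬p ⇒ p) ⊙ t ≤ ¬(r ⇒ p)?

0.00

¬p = 1 − 0.73 = 0.27
¬p ⇒ p = min(1, 1 − 0.27 + 0.73) = min(1, 1.46) = 1.00
So the left factor is ¬p ⇒ p = 1.00.
r ⇒ p = min(1, 1 − 0.33 + 0.73) = min(1, 1.40) = 1.00
¬(r ⇒ p) = 1 − 1.00 = 0.00
So the right-hand bound is ¬(r ⇒ p) = 0.00.
The residuum of the Łukasiewicz t-norm gives the supremum: min(1, 1 − 1.00 + 0.00).
1 − 1.00 + 0.00 = 0.00, so t = min(1, 0.00) = 0.00.
Check: 1.00 ⊙ 0.00 = max(0, 0.00) = 0.00 ≤ 0.00.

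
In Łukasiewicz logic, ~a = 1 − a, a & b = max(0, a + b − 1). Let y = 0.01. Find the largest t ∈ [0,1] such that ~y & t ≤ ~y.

~y = 1 − 0.01 = 0.99
So the left factor is ~y = 0.99.
So the right-hand bound is ~y = 0.99.
The residuum of the Łukasiewicz t-norm gives the supremum: min(1, 1 − 0.99 + 0.99).
1 − 0.99 + 0.99 = 1.00, so t = min(1, 1.00) = 1.00.
Check: 0.99 & 1.00 = max(0, 0.99) = 0.99 ≤ 0.99.

1.00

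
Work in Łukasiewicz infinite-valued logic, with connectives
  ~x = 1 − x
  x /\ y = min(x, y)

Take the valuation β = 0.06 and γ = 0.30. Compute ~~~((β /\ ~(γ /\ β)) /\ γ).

γ /\ β = min(0.30, 0.06) = 0.06
~(γ /\ β) = 1 − 0.06 = 0.94
β /\ ~(γ /\ β) = min(0.06, 0.94) = 0.06
(β /\ ~(γ /\ β)) /\ γ = min(0.06, 0.30) = 0.06
~((β /\ ~(γ /\ β)) /\ γ) = 1 − 0.06 = 0.94
~~((β /\ ~(γ /\ β)) /\ γ) = 1 − 0.94 = 0.06
~~~((β /\ ~(γ /\ β)) /\ γ) = 1 − 0.06 = 0.94

0.94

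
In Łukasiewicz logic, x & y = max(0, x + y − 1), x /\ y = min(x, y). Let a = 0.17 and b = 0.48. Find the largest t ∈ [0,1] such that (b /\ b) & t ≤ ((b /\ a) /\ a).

b /\ b = min(0.48, 0.48) = 0.48
So the left factor is b /\ b = 0.48.
b /\ a = min(0.48, 0.17) = 0.17
(b /\ a) /\ a = min(0.17, 0.17) = 0.17
So the right-hand bound is (b /\ a) /\ a = 0.17.
The residuum of the Łukasiewicz t-norm gives the supremum: min(1, 1 − 0.48 + 0.17).
1 − 0.48 + 0.17 = 0.69, so t = min(1, 0.69) = 0.69.
Check: 0.48 & 0.69 = max(0, 0.17) = 0.17 ≤ 0.17.

0.69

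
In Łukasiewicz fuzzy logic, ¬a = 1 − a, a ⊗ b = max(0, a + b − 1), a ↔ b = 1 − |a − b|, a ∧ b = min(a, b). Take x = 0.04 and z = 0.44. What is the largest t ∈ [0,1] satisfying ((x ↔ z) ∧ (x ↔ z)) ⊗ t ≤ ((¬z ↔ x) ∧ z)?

0.84

x ↔ z = 1 − |0.04 − 0.44| = 1 − 0.40 = 0.60
(x ↔ z) ∧ (x ↔ z) = min(0.60, 0.60) = 0.60
So the left factor is (x ↔ z) ∧ (x ↔ z) = 0.60.
¬z = 1 − 0.44 = 0.56
¬z ↔ x = 1 − |0.56 − 0.04| = 1 − 0.52 = 0.48
(¬z ↔ x) ∧ z = min(0.48, 0.44) = 0.44
So the right-hand bound is (¬z ↔ x) ∧ z = 0.44.
The residuum of the Łukasiewicz t-norm gives the supremum: min(1, 1 − 0.60 + 0.44).
1 − 0.60 + 0.44 = 0.84, so t = min(1, 0.84) = 0.84.
Check: 0.60 ⊗ 0.84 = max(0, 0.44) = 0.44 ≤ 0.44.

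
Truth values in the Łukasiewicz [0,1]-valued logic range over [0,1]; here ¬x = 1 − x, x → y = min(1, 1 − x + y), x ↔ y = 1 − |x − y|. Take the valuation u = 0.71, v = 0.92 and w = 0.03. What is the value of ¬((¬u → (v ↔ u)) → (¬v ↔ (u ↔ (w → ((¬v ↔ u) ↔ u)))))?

0.63

¬u = 1 − 0.71 = 0.29
v ↔ u = 1 − |0.92 − 0.71| = 1 − 0.21 = 0.79
¬u → (v ↔ u) = min(1, 1 − 0.29 + 0.79) = min(1, 1.50) = 1.00
¬v = 1 − 0.92 = 0.08
¬v ↔ u = 1 − |0.08 − 0.71| = 1 − 0.63 = 0.37
(¬v ↔ u) ↔ u = 1 − |0.37 − 0.71| = 1 − 0.34 = 0.66
w → ((¬v ↔ u) ↔ u) = min(1, 1 − 0.03 + 0.66) = min(1, 1.63) = 1.00
u ↔ (w → ((¬v ↔ u) ↔ u)) = 1 − |0.71 − 1.00| = 1 − 0.29 = 0.71
¬v ↔ (u ↔ (w → ((¬v ↔ u) ↔ u))) = 1 − |0.08 − 0.71| = 1 − 0.63 = 0.37
(¬u → (v ↔ u)) → (¬v ↔ (u ↔ (w → ((¬v ↔ u) ↔ u)))) = min(1, 1 − 1.00 + 0.37) = min(1, 0.37) = 0.37
¬((¬u → (v ↔ u)) → (¬v ↔ (u ↔ (w → ((¬v ↔ u) ↔ u))))) = 1 − 0.37 = 0.63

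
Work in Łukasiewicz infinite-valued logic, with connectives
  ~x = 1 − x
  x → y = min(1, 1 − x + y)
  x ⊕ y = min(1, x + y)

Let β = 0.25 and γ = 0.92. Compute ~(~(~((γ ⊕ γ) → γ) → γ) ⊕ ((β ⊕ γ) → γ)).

γ ⊕ γ = min(1, 0.92 + 0.92) = min(1, 1.84) = 1.00
(γ ⊕ γ) → γ = min(1, 1 − 1.00 + 0.92) = min(1, 0.92) = 0.92
~((γ ⊕ γ) → γ) = 1 − 0.92 = 0.08
~((γ ⊕ γ) → γ) → γ = min(1, 1 − 0.08 + 0.92) = min(1, 1.84) = 1.00
~(~((γ ⊕ γ) → γ) → γ) = 1 − 1.00 = 0.00
β ⊕ γ = min(1, 0.25 + 0.92) = min(1, 1.17) = 1.00
(β ⊕ γ) → γ = min(1, 1 − 1.00 + 0.92) = min(1, 0.92) = 0.92
~(~((γ ⊕ γ) → γ) → γ) ⊕ ((β ⊕ γ) → γ) = min(1, 0.00 + 0.92) = min(1, 0.92) = 0.92
~(~(~((γ ⊕ γ) → γ) → γ) ⊕ ((β ⊕ γ) → γ)) = 1 − 0.92 = 0.08

0.08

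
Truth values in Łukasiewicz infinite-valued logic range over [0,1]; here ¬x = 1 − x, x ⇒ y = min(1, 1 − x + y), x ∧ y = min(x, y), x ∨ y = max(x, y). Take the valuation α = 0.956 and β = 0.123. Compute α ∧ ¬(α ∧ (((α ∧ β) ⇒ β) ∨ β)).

α ∧ β = min(0.956, 0.123) = 0.123
(α ∧ β) ⇒ β = min(1, 1 − 0.123 + 0.123) = min(1, 1.000) = 1.000
((α ∧ β) ⇒ β) ∨ β = max(1.000, 0.123) = 1.000
α ∧ (((α ∧ β) ⇒ β) ∨ β) = min(0.956, 1.000) = 0.956
¬(α ∧ (((α ∧ β) ⇒ β) ∨ β)) = 1 − 0.956 = 0.044
α ∧ ¬(α ∧ (((α ∧ β) ⇒ β) ∨ β)) = min(0.956, 0.044) = 0.044

0.044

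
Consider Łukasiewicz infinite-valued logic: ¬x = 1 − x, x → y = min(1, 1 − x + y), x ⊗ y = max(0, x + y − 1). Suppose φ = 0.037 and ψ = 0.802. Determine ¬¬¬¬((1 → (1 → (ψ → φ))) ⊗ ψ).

0.037

ψ → φ = min(1, 1 − 0.802 + 0.037) = min(1, 0.235) = 0.235
1 → (ψ → φ) = min(1, 1 − 1.000 + 0.235) = min(1, 0.235) = 0.235
1 → (1 → (ψ → φ)) = min(1, 1 − 1.000 + 0.235) = min(1, 0.235) = 0.235
(1 → (1 → (ψ → φ))) ⊗ ψ = max(0, 0.235 + 0.802 − 1) = max(0, 0.037) = 0.037
¬((1 → (1 → (ψ → φ))) ⊗ ψ) = 1 − 0.037 = 0.963
¬¬((1 → (1 → (ψ → φ))) ⊗ ψ) = 1 − 0.963 = 0.037
¬¬¬((1 → (1 → (ψ → φ))) ⊗ ψ) = 1 − 0.037 = 0.963
¬¬¬¬((1 → (1 → (ψ → φ))) ⊗ ψ) = 1 − 0.963 = 0.037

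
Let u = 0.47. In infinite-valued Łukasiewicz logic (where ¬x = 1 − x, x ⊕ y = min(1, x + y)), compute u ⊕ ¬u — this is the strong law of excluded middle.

1.00

¬u = 1 − 0.47 = 0.53
u ⊕ ¬u = min(1, 0.47 + 0.53) = min(1, 1.00) = 1.00
(As expected: always 1 in Ł∞ since a ⊕ (1−a) = 1.)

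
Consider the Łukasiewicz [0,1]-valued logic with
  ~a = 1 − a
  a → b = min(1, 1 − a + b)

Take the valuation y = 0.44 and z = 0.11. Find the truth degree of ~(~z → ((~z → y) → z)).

~z = 1 − 0.11 = 0.89
~z → y = min(1, 1 − 0.89 + 0.44) = min(1, 0.55) = 0.55
(~z → y) → z = min(1, 1 − 0.55 + 0.11) = min(1, 0.56) = 0.56
~z → ((~z → y) → z) = min(1, 1 − 0.89 + 0.56) = min(1, 0.67) = 0.67
~(~z → ((~z → y) → z)) = 1 − 0.67 = 0.33

0.33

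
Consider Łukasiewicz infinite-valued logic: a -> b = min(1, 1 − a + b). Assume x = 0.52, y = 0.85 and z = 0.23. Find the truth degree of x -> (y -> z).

0.86

y -> z = min(1, 1 − 0.85 + 0.23) = min(1, 0.38) = 0.38
x -> (y -> z) = min(1, 1 − 0.52 + 0.38) = min(1, 0.86) = 0.86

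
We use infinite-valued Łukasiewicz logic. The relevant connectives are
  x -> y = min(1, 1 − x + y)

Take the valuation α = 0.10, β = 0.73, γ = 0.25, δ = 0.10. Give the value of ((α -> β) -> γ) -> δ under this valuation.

α -> β = min(1, 1 − 0.10 + 0.73) = min(1, 1.63) = 1.00
(α -> β) -> γ = min(1, 1 − 1.00 + 0.25) = min(1, 0.25) = 0.25
((α -> β) -> γ) -> δ = min(1, 1 − 0.25 + 0.10) = min(1, 0.85) = 0.85

0.85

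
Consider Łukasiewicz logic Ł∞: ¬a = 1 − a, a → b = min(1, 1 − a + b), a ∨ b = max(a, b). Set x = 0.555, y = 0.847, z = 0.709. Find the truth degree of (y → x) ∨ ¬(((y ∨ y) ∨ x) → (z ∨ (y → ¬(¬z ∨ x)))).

0.708

y → x = min(1, 1 − 0.847 + 0.555) = min(1, 0.708) = 0.708
y ∨ y = max(0.847, 0.847) = 0.847
(y ∨ y) ∨ x = max(0.847, 0.555) = 0.847
¬z = 1 − 0.709 = 0.291
¬z ∨ x = max(0.291, 0.555) = 0.555
¬(¬z ∨ x) = 1 − 0.555 = 0.445
y → ¬(¬z ∨ x) = min(1, 1 − 0.847 + 0.445) = min(1, 0.598) = 0.598
z ∨ (y → ¬(¬z ∨ x)) = max(0.709, 0.598) = 0.709
((y ∨ y) ∨ x) → (z ∨ (y → ¬(¬z ∨ x))) = min(1, 1 − 0.847 + 0.709) = min(1, 0.862) = 0.862
¬(((y ∨ y) ∨ x) → (z ∨ (y → ¬(¬z ∨ x)))) = 1 − 0.862 = 0.138
(y → x) ∨ ¬(((y ∨ y) ∨ x) → (z ∨ (y → ¬(¬z ∨ x)))) = max(0.708, 0.138) = 0.708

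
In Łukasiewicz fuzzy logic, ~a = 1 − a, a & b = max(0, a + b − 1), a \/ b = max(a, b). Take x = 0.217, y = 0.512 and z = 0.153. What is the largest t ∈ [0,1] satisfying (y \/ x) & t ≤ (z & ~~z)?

y \/ x = max(0.512, 0.217) = 0.512
So the left factor is y \/ x = 0.512.
~z = 1 − 0.153 = 0.847
~~z = 1 − 0.847 = 0.153
z & ~~z = max(0, 0.153 + 0.153 − 1) = max(0, -0.694) = 0.000
So the right-hand bound is z & ~~z = 0.000.
The residuum of the Łukasiewicz t-norm gives the supremum: min(1, 1 − 0.512 + 0.000).
1 − 0.512 + 0.000 = 0.488, so t = min(1, 0.488) = 0.488.
Check: 0.512 & 0.488 = max(0, 0.000) = 0.000 ≤ 0.000.

0.488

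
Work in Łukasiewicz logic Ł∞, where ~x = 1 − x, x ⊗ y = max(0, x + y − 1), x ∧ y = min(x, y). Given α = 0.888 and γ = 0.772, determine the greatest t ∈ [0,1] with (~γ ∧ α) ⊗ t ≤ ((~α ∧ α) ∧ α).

~γ = 1 − 0.772 = 0.228
~γ ∧ α = min(0.228, 0.888) = 0.228
So the left factor is ~γ ∧ α = 0.228.
~α = 1 − 0.888 = 0.112
~α ∧ α = min(0.112, 0.888) = 0.112
(~α ∧ α) ∧ α = min(0.112, 0.888) = 0.112
So the right-hand bound is (~α ∧ α) ∧ α = 0.112.
The residuum of the Łukasiewicz t-norm gives the supremum: min(1, 1 − 0.228 + 0.112).
1 − 0.228 + 0.112 = 0.884, so t = min(1, 0.884) = 0.884.
Check: 0.228 ⊗ 0.884 = max(0, 0.112) = 0.112 ≤ 0.112.

0.884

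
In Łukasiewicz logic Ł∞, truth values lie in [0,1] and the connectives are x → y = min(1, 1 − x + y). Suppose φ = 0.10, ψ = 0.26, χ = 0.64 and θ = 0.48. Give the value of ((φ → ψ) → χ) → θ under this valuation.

0.84

φ → ψ = min(1, 1 − 0.10 + 0.26) = min(1, 1.16) = 1.00
(φ → ψ) → χ = min(1, 1 − 1.00 + 0.64) = min(1, 0.64) = 0.64
((φ → ψ) → χ) → θ = min(1, 1 − 0.64 + 0.48) = min(1, 0.84) = 0.84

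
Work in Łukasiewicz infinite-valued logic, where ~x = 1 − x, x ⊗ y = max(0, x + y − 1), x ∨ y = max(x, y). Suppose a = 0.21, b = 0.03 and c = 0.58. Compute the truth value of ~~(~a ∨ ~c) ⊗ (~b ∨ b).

0.76

~a = 1 − 0.21 = 0.79
~c = 1 − 0.58 = 0.42
~a ∨ ~c = max(0.79, 0.42) = 0.79
~(~a ∨ ~c) = 1 − 0.79 = 0.21
~~(~a ∨ ~c) = 1 − 0.21 = 0.79
~b = 1 − 0.03 = 0.97
~b ∨ b = max(0.97, 0.03) = 0.97
~~(~a ∨ ~c) ⊗ (~b ∨ b) = max(0, 0.79 + 0.97 − 1) = max(0, 0.76) = 0.76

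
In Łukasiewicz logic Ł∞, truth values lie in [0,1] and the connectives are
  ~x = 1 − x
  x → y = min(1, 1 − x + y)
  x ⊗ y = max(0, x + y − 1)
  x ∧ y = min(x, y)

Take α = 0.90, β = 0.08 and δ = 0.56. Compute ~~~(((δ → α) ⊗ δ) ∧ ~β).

δ → α = min(1, 1 − 0.56 + 0.90) = min(1, 1.34) = 1.00
(δ → α) ⊗ δ = max(0, 1.00 + 0.56 − 1) = max(0, 0.56) = 0.56
~β = 1 − 0.08 = 0.92
((δ → α) ⊗ δ) ∧ ~β = min(0.56, 0.92) = 0.56
~(((δ → α) ⊗ δ) ∧ ~β) = 1 − 0.56 = 0.44
~~(((δ → α) ⊗ δ) ∧ ~β) = 1 − 0.44 = 0.56
~~~(((δ → α) ⊗ δ) ∧ ~β) = 1 − 0.56 = 0.44

0.44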